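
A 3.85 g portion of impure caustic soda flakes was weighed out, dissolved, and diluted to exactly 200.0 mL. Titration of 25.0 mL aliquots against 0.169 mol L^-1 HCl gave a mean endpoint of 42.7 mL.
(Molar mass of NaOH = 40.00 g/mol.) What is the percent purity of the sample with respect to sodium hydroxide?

60.0 %

NaOH + HCl → NaCl + H2O
n(HCl) per titration = 0.0427 × 0.169 = 7.22 × 10^-3 mol
n(NaOH) in each aliquot = 7.22 × 10^-3 mol (1:1 ratio)
n(NaOH) in the whole flask = 7.22 × 10^-3 × 200.0/25.0 = 0.0577 mol
mass of NaOH = 0.0577 × 40.00 = 2.31 g
% NaOH = 2.31 / 3.85 × 100 = 60.0 %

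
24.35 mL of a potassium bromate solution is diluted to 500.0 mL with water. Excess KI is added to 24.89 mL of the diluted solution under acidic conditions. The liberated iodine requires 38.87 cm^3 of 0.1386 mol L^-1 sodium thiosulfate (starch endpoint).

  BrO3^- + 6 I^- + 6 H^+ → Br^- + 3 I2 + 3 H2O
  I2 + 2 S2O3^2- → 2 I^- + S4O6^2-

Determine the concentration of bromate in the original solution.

n(S2O3^2-) = 0.03887 × 0.1386 = 5.387 × 10^-3 mol
n(I2) = n(S2O3^2-)/2 = 2.694 × 10^-3 mol
From the 1:3 ratio, n(BrO3^-) in the aliquot = 1/3 × 2.694 × 10^-3 = 8.979 × 10^-4 mol
[BrO3^-]_dilute = 8.979 × 10^-4 / 0.02489 = 0.03607 mol/L
[BrO3^-]_original = 0.03607 × 500.0/24.35 = 0.7408 mol/L

0.7408 mol/L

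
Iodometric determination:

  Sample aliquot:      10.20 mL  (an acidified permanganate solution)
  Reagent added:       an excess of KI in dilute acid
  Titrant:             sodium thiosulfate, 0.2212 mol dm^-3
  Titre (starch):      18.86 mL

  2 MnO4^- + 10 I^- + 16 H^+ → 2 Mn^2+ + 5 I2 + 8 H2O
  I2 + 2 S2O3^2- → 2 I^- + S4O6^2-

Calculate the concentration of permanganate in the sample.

0.08180 mol/L

n(S2O3^2-) = 0.01886 × 0.2212 = 4.172 × 10^-3 mol
n(I2) = n(S2O3^2-)/2 = 2.086 × 10^-3 mol
From the 2:5 ratio, n(MnO4^-) in the aliquot = 2/5 × 2.086 × 10^-3 = 8.344 × 10^-4 mol
[MnO4^-] = 8.344 × 10^-4 / 0.01020 = 0.08180 mol/L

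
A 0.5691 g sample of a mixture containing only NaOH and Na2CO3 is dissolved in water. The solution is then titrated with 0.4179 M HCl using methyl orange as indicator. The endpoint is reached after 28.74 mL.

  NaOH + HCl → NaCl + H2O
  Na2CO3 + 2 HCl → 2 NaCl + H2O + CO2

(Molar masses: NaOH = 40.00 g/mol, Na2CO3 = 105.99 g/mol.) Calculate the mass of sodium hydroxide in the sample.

0.2074 g

n(HCl) = 0.02874 × 0.4179 = 0.01201 mol
Let x = n(NaOH), y = n(Na2CO3).
Titrant: 1x + 2y = 0.01201;  mass: 40.00x + 105.99y = 0.5691
Solving, x = 5.186 × 10^-3 mol, y = 3.412 × 10^-3 mol
mass of NaOH = 5.186 × 10^-3 × 40.00 = 0.2074 g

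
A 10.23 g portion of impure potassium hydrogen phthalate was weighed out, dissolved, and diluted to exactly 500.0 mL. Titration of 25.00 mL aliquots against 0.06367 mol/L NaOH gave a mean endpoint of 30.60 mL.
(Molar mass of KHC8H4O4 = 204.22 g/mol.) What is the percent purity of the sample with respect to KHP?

KHC8H4O4 + NaOH → KNaC8H4O4 + H2O
n(NaOH) per titration = 0.03060 × 0.06367 = 1.948 × 10^-3 mol
n(KHC8H4O4) in each aliquot = 1.948 × 10^-3 mol (1:1 ratio)
n(KHC8H4O4) in the whole flask = 1.948 × 10^-3 × 500.0/25.00 = 0.03897 mol
mass of KHC8H4O4 = 0.03897 × 204.22 = 7.958 g
% KHC8H4O4 = 7.958 / 10.23 × 100 = 77.79 %

77.79 %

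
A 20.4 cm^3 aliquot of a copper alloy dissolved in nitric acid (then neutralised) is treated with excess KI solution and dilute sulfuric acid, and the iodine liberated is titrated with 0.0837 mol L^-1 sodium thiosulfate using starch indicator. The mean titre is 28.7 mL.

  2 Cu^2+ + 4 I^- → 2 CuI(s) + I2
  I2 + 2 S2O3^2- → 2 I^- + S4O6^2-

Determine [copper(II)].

n(S2O3^2-) = 0.0287 × 0.0837 = 2.40 × 10^-3 mol
n(I2) = n(S2O3^2-)/2 = 1.20 × 10^-3 mol
From the 2:1 ratio, n(Cu2+) in the aliquot = 2/1 × 1.20 × 10^-3 = 2.40 × 10^-3 mol
[Cu2+] = 2.40 × 10^-3 / 0.0204 = 0.118 mol/L

0.118 mol/L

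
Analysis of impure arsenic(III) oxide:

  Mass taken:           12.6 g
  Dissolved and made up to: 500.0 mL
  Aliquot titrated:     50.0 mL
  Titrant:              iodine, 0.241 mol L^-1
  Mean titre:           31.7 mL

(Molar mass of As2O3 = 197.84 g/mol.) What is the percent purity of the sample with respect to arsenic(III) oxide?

60.0 %

As2O3 + 2 I2 + 2 H2O → As2O5 + 4 HI
n(I2) per titration = 0.0317 × 0.241 = 7.64 × 10^-3 mol
From the 1:2 ratio, n(As2O3) in each aliquot = 1/2 × 7.64 × 10^-3 = 3.82 × 10^-3 mol
n(As2O3) in the whole flask = 3.82 × 10^-3 × 500.0/50.0 = 0.0382 mol
mass of As2O3 = 0.0382 × 197.84 = 7.56 g
% As2O3 = 7.56 / 12.6 × 100 = 60.0 %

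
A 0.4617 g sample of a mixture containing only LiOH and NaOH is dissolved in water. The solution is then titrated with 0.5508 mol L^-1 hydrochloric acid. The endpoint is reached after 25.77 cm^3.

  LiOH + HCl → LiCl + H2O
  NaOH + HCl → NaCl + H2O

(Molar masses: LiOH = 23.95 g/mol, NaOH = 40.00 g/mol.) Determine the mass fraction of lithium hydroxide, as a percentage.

34.28 %

n(HCl) = 0.02577 × 0.5508 = 0.01419 mol
Let x = n(LiOH), y = n(NaOH).
Titrant: 1x + 1y = 0.01419;  mass: 23.95x + 40.00y = 0.4617
Solving, x = 6.608 × 10^-3 mol, y = 7.586 × 10^-3 mol
mass of LiOH = 6.608 × 10^-3 × 23.95 = 0.1583 g
% LiOH = 0.1583 / 0.4617 × 100 = 34.28 %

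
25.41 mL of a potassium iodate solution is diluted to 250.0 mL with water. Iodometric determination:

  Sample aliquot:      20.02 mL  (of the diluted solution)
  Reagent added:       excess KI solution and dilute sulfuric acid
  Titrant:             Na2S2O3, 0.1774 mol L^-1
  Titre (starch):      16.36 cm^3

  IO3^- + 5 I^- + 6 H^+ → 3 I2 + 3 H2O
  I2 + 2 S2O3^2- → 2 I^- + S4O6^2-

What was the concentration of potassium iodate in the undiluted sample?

0.2377 mol/L

n(S2O3^2-) = 0.01636 × 0.1774 = 2.902 × 10^-3 mol
n(I2) = n(S2O3^2-)/2 = 1.451 × 10^-3 mol
From the 1:3 ratio, n(IO3^-) in the aliquot = 1/3 × 1.451 × 10^-3 = 4.837 × 10^-4 mol
[IO3^-]_dilute = 4.837 × 10^-4 / 0.02002 = 0.02416 mol/L
[IO3^-]_original = 0.02416 × 250.0/25.41 = 0.2377 mol/L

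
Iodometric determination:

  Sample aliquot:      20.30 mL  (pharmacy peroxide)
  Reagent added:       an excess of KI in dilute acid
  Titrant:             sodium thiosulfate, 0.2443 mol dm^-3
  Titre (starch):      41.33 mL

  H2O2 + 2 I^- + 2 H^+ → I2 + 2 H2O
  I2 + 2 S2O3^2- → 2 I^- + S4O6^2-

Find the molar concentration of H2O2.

0.2487 mol/L

n(S2O3^2-) = 0.04133 × 0.2443 = 0.01010 mol
n(I2) = n(S2O3^2-)/2 = 5.048 × 10^-3 mol
n(H2O2) in the aliquot = 5.048 × 10^-3 mol (1:1 ratio)
[H2O2] = 5.048 × 10^-3 / 0.02030 = 0.2487 mol/L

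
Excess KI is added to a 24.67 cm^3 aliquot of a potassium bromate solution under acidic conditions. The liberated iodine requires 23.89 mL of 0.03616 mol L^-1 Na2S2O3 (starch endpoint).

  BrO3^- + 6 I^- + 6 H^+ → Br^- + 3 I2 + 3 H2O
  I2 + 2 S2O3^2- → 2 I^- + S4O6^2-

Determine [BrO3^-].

n(S2O3^2-) = 0.02389 × 0.03616 = 8.639 × 10^-4 mol
n(I2) = n(S2O3^2-)/2 = 4.319 × 10^-4 mol
From the 1:3 ratio, n(BrO3^-) in the aliquot = 1/3 × 4.319 × 10^-4 = 1.440 × 10^-4 mol
[BrO3^-] = 1.440 × 10^-4 / 0.02467 = 0.005836 mol/L

0.005836 mol/L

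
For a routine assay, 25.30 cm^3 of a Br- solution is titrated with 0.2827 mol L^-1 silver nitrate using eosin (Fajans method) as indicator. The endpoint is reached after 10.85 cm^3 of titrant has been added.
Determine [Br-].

Ag^+ + Br^- → AgBr(s)
n(AgNO3) = 0.01085 L × 0.2827 mol/L = 3.067 × 10^-3 mol
n(Br-) = 3.067 × 10^-3 mol (1:1 mole ratio)
[Br-] = 3.067 × 10^-3 mol / 0.02530 L = 0.1212 mol/L

0.1212 mol/L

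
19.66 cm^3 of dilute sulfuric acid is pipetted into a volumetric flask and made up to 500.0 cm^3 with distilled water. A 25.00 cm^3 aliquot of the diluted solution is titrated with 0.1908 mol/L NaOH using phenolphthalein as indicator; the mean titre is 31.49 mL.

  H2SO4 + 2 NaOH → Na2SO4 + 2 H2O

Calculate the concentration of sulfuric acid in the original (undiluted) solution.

n(NaOH) = 0.03149 × 0.1908 = 6.008 × 10^-3 mol
From the 1:2 ratio, n(H2SO4) in the aliquot = 1/2 × 6.008 × 10^-3 = 3.004 × 10^-3 mol
[H2SO4]_dilute = 3.004 × 10^-3 / 0.02500 = 0.1202 mol/L
Dilution factor = 500.0 / 19.66 = 25.43
[H2SO4]_stock = 0.1202 × 25.43 = 3.056 mol/L

3.056 mol/L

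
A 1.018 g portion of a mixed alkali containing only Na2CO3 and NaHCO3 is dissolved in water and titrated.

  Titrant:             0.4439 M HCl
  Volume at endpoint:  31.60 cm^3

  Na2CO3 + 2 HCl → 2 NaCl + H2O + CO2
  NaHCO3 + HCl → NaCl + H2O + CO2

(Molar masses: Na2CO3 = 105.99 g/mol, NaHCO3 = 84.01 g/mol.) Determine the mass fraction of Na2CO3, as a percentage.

26.93 %

n(HCl) = 0.03160 × 0.4439 = 0.01403 mol
Let x = n(Na2CO3), y = n(NaHCO3).
Titrant: 2x + 1y = 0.01403;  mass: 105.99x + 84.01y = 1.018
Solving, x = 2.586 × 10^-3 mol, y = 8.855 × 10^-3 mol
mass of Na2CO3 = 2.586 × 10^-3 × 105.99 = 0.2741 g
% Na2CO3 = 0.2741 / 1.018 × 100 = 26.93 %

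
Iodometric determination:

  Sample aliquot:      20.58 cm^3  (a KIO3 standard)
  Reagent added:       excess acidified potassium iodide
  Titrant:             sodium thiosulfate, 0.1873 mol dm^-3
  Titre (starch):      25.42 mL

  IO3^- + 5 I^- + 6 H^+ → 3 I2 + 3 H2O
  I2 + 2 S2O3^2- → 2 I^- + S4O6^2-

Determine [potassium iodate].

0.03856 mol/L

n(S2O3^2-) = 0.02542 × 0.1873 = 4.761 × 10^-3 mol
n(I2) = n(S2O3^2-)/2 = 2.381 × 10^-3 mol
From the 1:3 ratio, n(IO3^-) in the aliquot = 1/3 × 2.381 × 10^-3 = 7.935 × 10^-4 mol
[IO3^-] = 7.935 × 10^-4 / 0.02058 = 0.03856 mol/L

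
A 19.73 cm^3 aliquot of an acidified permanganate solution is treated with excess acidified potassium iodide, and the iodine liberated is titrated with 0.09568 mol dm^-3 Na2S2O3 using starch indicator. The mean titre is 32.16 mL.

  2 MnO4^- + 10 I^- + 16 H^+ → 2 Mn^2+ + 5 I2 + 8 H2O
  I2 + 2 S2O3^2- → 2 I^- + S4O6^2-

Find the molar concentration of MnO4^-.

0.03119 mol/L

n(S2O3^2-) = 0.03216 × 0.09568 = 3.077 × 10^-3 mol
n(I2) = n(S2O3^2-)/2 = 1.539 × 10^-3 mol
From the 2:5 ratio, n(MnO4^-) in the aliquot = 2/5 × 1.539 × 10^-3 = 6.154 × 10^-4 mol
[MnO4^-] = 6.154 × 10^-4 / 0.01973 = 0.03119 mol/L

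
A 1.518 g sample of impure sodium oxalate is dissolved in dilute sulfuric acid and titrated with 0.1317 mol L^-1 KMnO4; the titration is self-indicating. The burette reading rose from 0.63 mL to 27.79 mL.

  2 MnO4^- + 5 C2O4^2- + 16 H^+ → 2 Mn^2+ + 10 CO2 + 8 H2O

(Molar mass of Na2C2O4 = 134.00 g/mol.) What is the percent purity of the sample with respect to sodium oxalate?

n(KMnO4) = 0.02716 L × 0.1317 mol/L = 3.577 × 10^-3 mol
From the 5:2 ratio, n(Na2C2O4) = 5/2 × 3.577 × 10^-3 = 8.942 × 10^-3 mol
mass of Na2C2O4 = 8.942 × 10^-3 × 134.00 g/mol = 1.198 g
% Na2C2O4 = 1.198 / 1.518 × 100 = 78.94 %

78.94 %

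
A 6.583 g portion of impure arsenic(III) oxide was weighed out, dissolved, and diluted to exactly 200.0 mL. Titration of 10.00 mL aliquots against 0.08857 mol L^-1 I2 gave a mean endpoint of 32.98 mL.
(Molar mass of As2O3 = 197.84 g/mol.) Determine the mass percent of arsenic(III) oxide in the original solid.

87.79 %

As2O3 + 2 I2 + 2 H2O → As2O5 + 4 HI
n(I2) per titration = 0.03298 × 0.08857 = 2.921 × 10^-3 mol
From the 1:2 ratio, n(As2O3) in each aliquot = 1/2 × 2.921 × 10^-3 = 1.461 × 10^-3 mol
n(As2O3) in the whole flask = 1.461 × 10^-3 × 200.0/10.00 = 0.02921 mol
mass of As2O3 = 0.02921 × 197.84 = 5.779 g
% As2O3 = 5.779 / 6.583 × 100 = 87.79 %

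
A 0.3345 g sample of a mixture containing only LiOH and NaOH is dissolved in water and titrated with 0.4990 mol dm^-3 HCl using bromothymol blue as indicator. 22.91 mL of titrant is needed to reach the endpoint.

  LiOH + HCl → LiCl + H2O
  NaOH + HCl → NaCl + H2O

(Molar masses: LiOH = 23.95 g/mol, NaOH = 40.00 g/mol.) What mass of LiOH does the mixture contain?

0.1832 g

n(HCl) = 0.02291 × 0.4990 = 0.01143 mol
Let x = n(LiOH), y = n(NaOH).
Titrant: 1x + 1y = 0.01143;  mass: 23.95x + 40.00y = 0.3345
Solving, x = 7.650 × 10^-3 mol, y = 3.782 × 10^-3 mol
mass of LiOH = 7.650 × 10^-3 × 23.95 = 0.1832 g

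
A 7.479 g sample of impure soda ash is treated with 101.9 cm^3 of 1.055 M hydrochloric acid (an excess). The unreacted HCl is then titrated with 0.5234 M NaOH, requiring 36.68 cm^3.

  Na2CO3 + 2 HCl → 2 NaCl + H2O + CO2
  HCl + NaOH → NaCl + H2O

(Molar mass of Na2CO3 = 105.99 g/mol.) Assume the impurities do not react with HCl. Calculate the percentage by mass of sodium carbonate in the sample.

n(HCl) added = 0.1019 × 1.055 = 0.1075 mol
n(NaOH) used in back-titration = 0.03668 × 0.5234 = 0.01920 mol
n(HCl) left over = 0.01920 mol (1:1 ratio)
n(HCl) consumed by analyte = 0.1075 − 0.01920 = 0.08831 mol
From the 1:2 ratio, n(Na2CO3) = 1/2 × 0.08831 = 0.04415 mol
mass of Na2CO3 = 0.04415 × 105.99 = 4.680 g
% Na2CO3 = 4.680 / 7.479 × 100 = 62.57 %

62.57 %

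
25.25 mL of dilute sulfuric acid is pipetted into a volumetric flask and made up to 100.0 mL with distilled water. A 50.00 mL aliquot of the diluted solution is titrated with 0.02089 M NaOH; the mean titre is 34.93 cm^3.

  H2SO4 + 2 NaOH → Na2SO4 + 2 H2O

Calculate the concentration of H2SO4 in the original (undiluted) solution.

n(NaOH) = 0.03493 × 0.02089 = 7.297 × 10^-4 mol
From the 1:2 ratio, n(H2SO4) in the aliquot = 1/2 × 7.297 × 10^-4 = 3.648 × 10^-4 mol
[H2SO4]_dilute = 3.648 × 10^-4 / 0.05000 = 0.007297 mol/L
Dilution factor = 100.0 / 25.25 = 3.960
[H2SO4]_stock = 0.007297 × 3.960 = 0.02890 mol/L

0.02890 M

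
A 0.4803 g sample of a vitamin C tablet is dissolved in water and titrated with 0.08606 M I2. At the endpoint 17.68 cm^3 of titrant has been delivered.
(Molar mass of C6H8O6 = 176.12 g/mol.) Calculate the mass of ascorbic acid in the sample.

C6H8O6 + I2 → C6H6O6 + 2 HI
n(I2) = 0.01768 L × 0.08606 mol/L = 1.522 × 10^-3 mol
n(C6H8O6) = 1.522 × 10^-3 mol (1:1 ratio)
mass of C6H8O6 = 1.522 × 10^-3 × 176.12 g/mol = 0.2680 g

0.2680 g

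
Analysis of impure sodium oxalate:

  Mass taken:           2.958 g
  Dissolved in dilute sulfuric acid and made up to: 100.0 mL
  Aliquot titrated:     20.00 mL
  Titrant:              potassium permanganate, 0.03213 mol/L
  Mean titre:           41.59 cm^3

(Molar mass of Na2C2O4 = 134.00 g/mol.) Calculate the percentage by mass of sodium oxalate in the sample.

2 MnO4^- + 5 C2O4^2- + 16 H^+ → 2 Mn^2+ + 10 CO2 + 8 H2O
n(KMnO4) per titration = 0.04159 × 0.03213 = 1.336 × 10^-3 mol
From the 5:2 ratio, n(Na2C2O4) in each aliquot = 5/2 × 1.336 × 10^-3 = 3.341 × 10^-3 mol
n(Na2C2O4) in the whole flask = 3.341 × 10^-3 × 100.0/20.00 = 0.01670 mol
mass of Na2C2O4 = 0.01670 × 134.00 = 2.238 g
% Na2C2O4 = 2.238 / 2.958 × 100 = 75.67 %

75.67 %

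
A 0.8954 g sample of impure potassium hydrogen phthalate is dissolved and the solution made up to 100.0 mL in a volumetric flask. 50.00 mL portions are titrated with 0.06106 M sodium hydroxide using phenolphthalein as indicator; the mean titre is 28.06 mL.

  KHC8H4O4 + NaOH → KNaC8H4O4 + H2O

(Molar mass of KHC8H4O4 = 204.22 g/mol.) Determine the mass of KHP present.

0.6998 g

n(NaOH) per titration = 0.02806 × 0.06106 = 1.713 × 10^-3 mol
n(KHC8H4O4) in each aliquot = 1.713 × 10^-3 mol (1:1 ratio)
n(KHC8H4O4) in the whole flask = 1.713 × 10^-3 × 100.0/50.00 = 3.427 × 10^-3 mol
mass of KHC8H4O4 = 3.427 × 10^-3 × 204.22 = 0.6998 g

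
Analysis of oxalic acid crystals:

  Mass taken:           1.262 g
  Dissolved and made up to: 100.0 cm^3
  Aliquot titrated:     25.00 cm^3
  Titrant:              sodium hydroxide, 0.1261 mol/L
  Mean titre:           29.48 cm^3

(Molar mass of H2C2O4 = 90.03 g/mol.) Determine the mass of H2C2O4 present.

H2C2O4 + 2 NaOH → Na2C2O4 + 2 H2O
n(NaOH) per titration = 0.02948 × 0.1261 = 3.717 × 10^-3 mol
From the 1:2 ratio, n(H2C2O4) in each aliquot = 1/2 × 3.717 × 10^-3 = 1.859 × 10^-3 mol
n(H2C2O4) in the whole flask = 1.859 × 10^-3 × 100.0/25.00 = 7.435 × 10^-3 mol
mass of H2C2O4 = 7.435 × 10^-3 × 90.03 = 0.6694 g

0.6694 g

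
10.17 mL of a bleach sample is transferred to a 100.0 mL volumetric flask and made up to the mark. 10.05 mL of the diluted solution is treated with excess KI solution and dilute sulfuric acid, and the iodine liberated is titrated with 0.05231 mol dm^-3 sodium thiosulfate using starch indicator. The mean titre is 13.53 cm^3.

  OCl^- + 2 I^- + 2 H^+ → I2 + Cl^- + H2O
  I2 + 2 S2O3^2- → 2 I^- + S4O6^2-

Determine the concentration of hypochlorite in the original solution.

0.3462 mol/L

n(S2O3^2-) = 0.01353 × 0.05231 = 7.078 × 10^-4 mol
n(I2) = n(S2O3^2-)/2 = 3.539 × 10^-4 mol
n(OCl^-) in the aliquot = 3.539 × 10^-4 mol (1:1 ratio)
[OCl^-]_dilute = 3.539 × 10^-4 / 0.01005 = 0.03521 mol/L
[OCl^-]_original = 0.03521 × 100.0/10.17 = 0.3462 mol/L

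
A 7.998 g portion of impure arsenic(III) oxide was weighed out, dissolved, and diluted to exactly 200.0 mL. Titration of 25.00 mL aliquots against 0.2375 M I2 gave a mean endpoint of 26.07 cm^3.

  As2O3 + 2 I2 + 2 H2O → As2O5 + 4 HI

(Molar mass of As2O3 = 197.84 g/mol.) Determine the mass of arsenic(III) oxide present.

4.900 g

n(I2) per titration = 0.02607 × 0.2375 = 6.192 × 10^-3 mol
From the 1:2 ratio, n(As2O3) in each aliquot = 1/2 × 6.192 × 10^-3 = 3.096 × 10^-3 mol
n(As2O3) in the whole flask = 3.096 × 10^-3 × 200.0/25.00 = 0.02477 mol
mass of As2O3 = 0.02477 × 197.84 = 4.900 g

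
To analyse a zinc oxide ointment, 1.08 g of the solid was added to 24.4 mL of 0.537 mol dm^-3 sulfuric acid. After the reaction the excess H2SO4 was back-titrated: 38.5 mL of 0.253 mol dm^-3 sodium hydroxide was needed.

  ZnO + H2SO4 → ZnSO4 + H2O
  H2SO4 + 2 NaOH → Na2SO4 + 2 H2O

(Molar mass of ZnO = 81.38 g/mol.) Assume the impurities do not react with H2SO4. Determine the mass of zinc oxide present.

n(H2SO4) added = 0.0244 × 0.537 = 0.0131 mol
n(NaOH) used in back-titration = 0.0385 × 0.253 = 9.74 × 10^-3 mol
From the 1:2 ratio, n(H2SO4) left over = 1/2 × 9.74 × 10^-3 = 4.87 × 10^-3 mol
n(H2SO4) consumed by analyte = 0.0131 − 4.87 × 10^-3 = 8.23 × 10^-3 mol
n(ZnO) = 8.23 × 10^-3 mol (1:1 ratio)
mass of ZnO = 8.23 × 10^-3 × 81.38 = 0.670 g

0.670 g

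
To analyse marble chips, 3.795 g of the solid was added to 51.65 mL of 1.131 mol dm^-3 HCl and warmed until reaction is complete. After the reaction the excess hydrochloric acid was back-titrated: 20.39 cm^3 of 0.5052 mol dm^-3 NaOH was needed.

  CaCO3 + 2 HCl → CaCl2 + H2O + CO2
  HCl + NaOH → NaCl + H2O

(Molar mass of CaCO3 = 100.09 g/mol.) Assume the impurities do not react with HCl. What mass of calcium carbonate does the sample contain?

2.408 g

n(HCl) added = 0.05165 × 1.131 = 0.05842 mol
n(NaOH) used in back-titration = 0.02039 × 0.5052 = 0.01030 mol
n(HCl) left over = 0.01030 mol (1:1 ratio)
n(HCl) consumed by analyte = 0.05842 − 0.01030 = 0.04812 mol
From the 1:2 ratio, n(CaCO3) = 1/2 × 0.04812 = 0.02406 mol
mass of CaCO3 = 0.02406 × 100.09 = 2.408 g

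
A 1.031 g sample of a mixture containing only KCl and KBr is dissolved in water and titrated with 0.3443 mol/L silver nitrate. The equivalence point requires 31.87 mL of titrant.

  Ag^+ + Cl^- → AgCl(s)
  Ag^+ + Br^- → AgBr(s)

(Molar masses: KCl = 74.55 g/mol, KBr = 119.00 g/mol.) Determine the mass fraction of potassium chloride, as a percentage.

n(AgNO3) = 0.03187 × 0.3443 = 0.01097 mol
Let x = n(KCl), y = n(KBr).
Titrant: 1x + 1y = 0.01097;  mass: 74.55x + 119.00y = 1.031
Solving, x = 6.182 × 10^-3 mol, y = 4.791 × 10^-3 mol
mass of KCl = 6.182 × 10^-3 × 74.55 = 0.4608 g
% KCl = 0.4608 / 1.031 × 100 = 44.70 %

44.70 %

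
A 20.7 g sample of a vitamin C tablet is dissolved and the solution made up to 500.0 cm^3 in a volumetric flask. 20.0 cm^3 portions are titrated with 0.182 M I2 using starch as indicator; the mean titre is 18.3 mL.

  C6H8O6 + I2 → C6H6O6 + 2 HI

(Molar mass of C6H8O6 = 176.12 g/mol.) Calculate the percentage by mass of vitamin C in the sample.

70.8 %

n(I2) per titration = 0.0183 × 0.182 = 3.33 × 10^-3 mol
n(C6H8O6) in each aliquot = 3.33 × 10^-3 mol (1:1 ratio)
n(C6H8O6) in the whole flask = 3.33 × 10^-3 × 500.0/20.0 = 0.0833 mol
mass of C6H8O6 = 0.0833 × 176.12 = 14.7 g
% C6H8O6 = 14.7 / 20.7 × 100 = 70.8 %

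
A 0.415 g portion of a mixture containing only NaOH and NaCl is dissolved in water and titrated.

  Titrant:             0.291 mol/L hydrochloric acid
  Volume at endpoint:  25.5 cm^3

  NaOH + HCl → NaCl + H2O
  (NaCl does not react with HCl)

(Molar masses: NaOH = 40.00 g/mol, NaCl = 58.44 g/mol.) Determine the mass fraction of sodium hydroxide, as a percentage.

n(HCl) = 0.0255 × 0.291 = 7.42 × 10^-3 mol
Let x = n(NaOH), y = n(NaCl).
Titrant: 1x = 7.42 × 10^-3;  mass: 40.00x + 58.44y = 0.415
Solving, x = 7.42 × 10^-3 mol, y = 2.02 × 10^-3 mol
mass of NaOH = 7.42 × 10^-3 × 40.00 = 0.297 g
% NaOH = 0.297 / 0.415 × 100 = 71.5 %

71.5 %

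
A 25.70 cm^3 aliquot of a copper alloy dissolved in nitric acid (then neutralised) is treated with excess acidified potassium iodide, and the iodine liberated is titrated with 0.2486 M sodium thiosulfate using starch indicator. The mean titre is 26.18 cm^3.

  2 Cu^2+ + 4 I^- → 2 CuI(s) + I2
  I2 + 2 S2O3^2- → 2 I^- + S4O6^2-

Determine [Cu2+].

n(S2O3^2-) = 0.02618 × 0.2486 = 6.508 × 10^-3 mol
n(I2) = n(S2O3^2-)/2 = 3.254 × 10^-3 mol
From the 2:1 ratio, n(Cu2+) in the aliquot = 2/1 × 3.254 × 10^-3 = 6.508 × 10^-3 mol
[Cu2+] = 6.508 × 10^-3 / 0.02570 = 0.2532 mol/L

0.2532 M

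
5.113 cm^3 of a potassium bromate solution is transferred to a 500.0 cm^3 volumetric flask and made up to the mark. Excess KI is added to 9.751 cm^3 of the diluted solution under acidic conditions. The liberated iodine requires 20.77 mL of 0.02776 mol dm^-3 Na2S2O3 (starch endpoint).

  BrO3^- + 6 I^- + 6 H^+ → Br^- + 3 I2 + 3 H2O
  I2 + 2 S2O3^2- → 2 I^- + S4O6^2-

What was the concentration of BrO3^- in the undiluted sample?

0.9637 mol/L

n(S2O3^2-) = 0.02077 × 0.02776 = 5.766 × 10^-4 mol
n(I2) = n(S2O3^2-)/2 = 2.883 × 10^-4 mol
From the 1:3 ratio, n(BrO3^-) in the aliquot = 1/3 × 2.883 × 10^-4 = 9.610 × 10^-5 mol
[BrO3^-]_dilute = 9.610 × 10^-5 / 0.009751 = 0.009855 mol/L
[BrO3^-]_original = 0.009855 × 500.0/5.113 = 0.9637 mol/L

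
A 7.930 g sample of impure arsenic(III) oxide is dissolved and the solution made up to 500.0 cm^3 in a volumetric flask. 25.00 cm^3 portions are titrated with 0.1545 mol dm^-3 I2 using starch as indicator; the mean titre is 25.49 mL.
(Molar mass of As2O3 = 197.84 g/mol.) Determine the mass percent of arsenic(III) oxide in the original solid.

98.25 %

As2O3 + 2 I2 + 2 H2O → As2O5 + 4 HI
n(I2) per titration = 0.02549 × 0.1545 = 3.938 × 10^-3 mol
From the 1:2 ratio, n(As2O3) in each aliquot = 1/2 × 3.938 × 10^-3 = 1.969 × 10^-3 mol
n(As2O3) in the whole flask = 1.969 × 10^-3 × 500.0/25.00 = 0.03938 mol
mass of As2O3 = 0.03938 × 197.84 = 7.791 g
% As2O3 = 7.791 / 7.930 × 100 = 98.25 %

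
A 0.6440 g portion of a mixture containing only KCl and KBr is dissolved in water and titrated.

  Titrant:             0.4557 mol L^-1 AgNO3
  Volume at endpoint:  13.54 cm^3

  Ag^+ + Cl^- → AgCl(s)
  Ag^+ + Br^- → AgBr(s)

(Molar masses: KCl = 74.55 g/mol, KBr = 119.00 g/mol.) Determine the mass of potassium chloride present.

n(AgNO3) = 0.01354 × 0.4557 = 6.170 × 10^-3 mol
Let x = n(KCl), y = n(KBr).
Titrant: 1x + 1y = 6.170 × 10^-3;  mass: 74.55x + 119.00y = 0.6440
Solving, x = 2.030 × 10^-3 mol, y = 4.140 × 10^-3 mol
mass of KCl = 2.030 × 10^-3 × 74.55 = 0.1514 g

0.1514 g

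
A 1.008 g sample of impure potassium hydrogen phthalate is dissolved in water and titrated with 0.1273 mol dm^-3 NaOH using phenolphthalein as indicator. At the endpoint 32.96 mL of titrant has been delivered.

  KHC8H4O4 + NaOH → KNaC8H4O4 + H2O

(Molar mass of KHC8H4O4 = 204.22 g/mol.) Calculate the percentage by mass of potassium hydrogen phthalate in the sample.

n(NaOH) = 0.03296 L × 0.1273 mol/L = 4.196 × 10^-3 mol
n(KHC8H4O4) = 4.196 × 10^-3 mol (1:1 ratio)
mass of KHC8H4O4 = 4.196 × 10^-3 × 204.22 g/mol = 0.8569 g
% KHC8H4O4 = 0.8569 / 1.008 × 100 = 85.01 %

85.01 %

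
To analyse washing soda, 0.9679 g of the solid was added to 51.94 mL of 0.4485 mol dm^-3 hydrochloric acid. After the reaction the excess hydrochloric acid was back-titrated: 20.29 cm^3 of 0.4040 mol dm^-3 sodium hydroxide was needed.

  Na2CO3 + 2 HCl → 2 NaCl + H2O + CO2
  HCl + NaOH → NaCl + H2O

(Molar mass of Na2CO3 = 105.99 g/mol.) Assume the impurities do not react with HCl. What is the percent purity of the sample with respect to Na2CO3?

82.67 %

n(HCl) added = 0.05194 × 0.4485 = 0.02330 mol
n(NaOH) used in back-titration = 0.02029 × 0.4040 = 8.197 × 10^-3 mol
n(HCl) left over = 8.197 × 10^-3 mol (1:1 ratio)
n(HCl) consumed by analyte = 0.02330 − 8.197 × 10^-3 = 0.01510 mol
From the 1:2 ratio, n(Na2CO3) = 1/2 × 0.01510 = 7.549 × 10^-3 mol
mass of Na2CO3 = 7.549 × 10^-3 × 105.99 = 0.8001 g
% Na2CO3 = 0.8001 / 0.9679 × 100 = 82.67 %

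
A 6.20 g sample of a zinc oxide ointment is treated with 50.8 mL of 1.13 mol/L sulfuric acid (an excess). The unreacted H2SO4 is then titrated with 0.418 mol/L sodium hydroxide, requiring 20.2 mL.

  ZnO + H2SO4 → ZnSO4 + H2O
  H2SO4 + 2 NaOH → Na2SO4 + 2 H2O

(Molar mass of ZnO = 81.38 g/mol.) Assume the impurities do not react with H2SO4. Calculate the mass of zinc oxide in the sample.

n(H2SO4) added = 0.0508 × 1.13 = 0.0574 mol
n(NaOH) used in back-titration = 0.0202 × 0.418 = 8.44 × 10^-3 mol
From the 1:2 ratio, n(H2SO4) left over = 1/2 × 8.44 × 10^-3 = 4.22 × 10^-3 mol
n(H2SO4) consumed by analyte = 0.0574 − 4.22 × 10^-3 = 0.0532 mol
n(ZnO) = 0.0532 mol (1:1 ratio)
mass of ZnO = 0.0532 × 81.38 = 4.33 g

4.33 g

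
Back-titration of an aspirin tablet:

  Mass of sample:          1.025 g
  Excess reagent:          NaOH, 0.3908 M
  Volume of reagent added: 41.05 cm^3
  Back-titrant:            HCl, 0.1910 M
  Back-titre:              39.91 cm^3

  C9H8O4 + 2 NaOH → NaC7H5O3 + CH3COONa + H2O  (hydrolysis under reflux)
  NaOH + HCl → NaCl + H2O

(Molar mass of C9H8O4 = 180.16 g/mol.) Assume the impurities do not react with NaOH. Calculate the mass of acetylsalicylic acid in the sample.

0.7584 g

n(NaOH) added = 0.04105 × 0.3908 = 0.01604 mol
n(HCl) used in back-titration = 0.03991 × 0.1910 = 7.623 × 10^-3 mol
n(NaOH) left over = 7.623 × 10^-3 mol (1:1 ratio)
n(NaOH) consumed by analyte = 0.01604 − 7.623 × 10^-3 = 8.420 × 10^-3 mol
From the 1:2 ratio, n(C9H8O4) = 1/2 × 8.420 × 10^-3 = 4.210 × 10^-3 mol
mass of C9H8O4 = 4.210 × 10^-3 × 180.16 = 0.7584 g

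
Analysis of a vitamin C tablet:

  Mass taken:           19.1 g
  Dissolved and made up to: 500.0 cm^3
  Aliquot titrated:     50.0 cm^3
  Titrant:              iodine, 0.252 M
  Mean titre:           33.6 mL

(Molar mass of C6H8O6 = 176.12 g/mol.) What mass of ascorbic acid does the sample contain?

C6H8O6 + I2 → C6H6O6 + 2 HI
n(I2) per titration = 0.0336 × 0.252 = 8.47 × 10^-3 mol
n(C6H8O6) in each aliquot = 8.47 × 10^-3 mol (1:1 ratio)
n(C6H8O6) in the whole flask = 8.47 × 10^-3 × 500.0/50.0 = 0.0847 mol
mass of C6H8O6 = 0.0847 × 176.12 = 14.9 g

14.9 g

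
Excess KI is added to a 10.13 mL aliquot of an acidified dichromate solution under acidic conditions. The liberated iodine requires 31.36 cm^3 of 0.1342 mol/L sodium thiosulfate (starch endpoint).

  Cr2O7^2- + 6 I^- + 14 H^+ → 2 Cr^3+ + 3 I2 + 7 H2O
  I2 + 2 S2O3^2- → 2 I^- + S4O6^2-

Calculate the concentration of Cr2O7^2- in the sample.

n(S2O3^2-) = 0.03136 × 0.1342 = 4.209 × 10^-3 mol
n(I2) = n(S2O3^2-)/2 = 2.104 × 10^-3 mol
From the 1:3 ratio, n(Cr2O7^2-) in the aliquot = 1/3 × 2.104 × 10^-3 = 7.014 × 10^-4 mol
[Cr2O7^2-] = 7.014 × 10^-4 / 0.01013 = 0.06924 mol/L

0.06924 mol/L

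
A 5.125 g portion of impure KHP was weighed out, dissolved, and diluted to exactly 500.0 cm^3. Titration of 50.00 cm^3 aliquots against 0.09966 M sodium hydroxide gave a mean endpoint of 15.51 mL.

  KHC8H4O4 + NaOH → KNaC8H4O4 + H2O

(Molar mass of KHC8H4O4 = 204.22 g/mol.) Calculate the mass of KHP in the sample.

n(NaOH) per titration = 0.01551 × 0.09966 = 1.546 × 10^-3 mol
n(KHC8H4O4) in each aliquot = 1.546 × 10^-3 mol (1:1 ratio)
n(KHC8H4O4) in the whole flask = 1.546 × 10^-3 × 500.0/50.00 = 0.01546 mol
mass of KHC8H4O4 = 0.01546 × 204.22 = 3.157 g

3.157 g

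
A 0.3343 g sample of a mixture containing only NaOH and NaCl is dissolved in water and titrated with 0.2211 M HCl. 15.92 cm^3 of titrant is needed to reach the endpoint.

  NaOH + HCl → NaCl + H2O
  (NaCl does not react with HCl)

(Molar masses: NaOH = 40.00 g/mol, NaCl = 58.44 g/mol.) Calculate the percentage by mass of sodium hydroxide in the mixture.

n(HCl) = 0.01592 × 0.2211 = 3.520 × 10^-3 mol
Let x = n(NaOH), y = n(NaCl).
Titrant: 1x = 3.520 × 10^-3;  mass: 40.00x + 58.44y = 0.3343
Solving, x = 3.520 × 10^-3 mol, y = 3.311 × 10^-3 mol
mass of NaOH = 3.520 × 10^-3 × 40.00 = 0.1408 g
% NaOH = 0.1408 / 0.3343 × 100 = 42.12 %

42.12 %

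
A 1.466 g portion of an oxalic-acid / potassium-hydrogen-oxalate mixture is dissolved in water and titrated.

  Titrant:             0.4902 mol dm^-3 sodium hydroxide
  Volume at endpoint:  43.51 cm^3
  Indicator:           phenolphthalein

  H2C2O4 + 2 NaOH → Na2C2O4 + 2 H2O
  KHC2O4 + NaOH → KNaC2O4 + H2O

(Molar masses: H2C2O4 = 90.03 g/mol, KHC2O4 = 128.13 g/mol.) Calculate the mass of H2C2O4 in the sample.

n(NaOH) = 0.04351 × 0.4902 = 0.02133 mol
Let x = n(H2C2O4), y = n(KHC2O4).
Titrant: 2x + 1y = 0.02133;  mass: 90.03x + 128.13y = 1.466
Solving, x = 7.621 × 10^-3 mol, y = 6.087 × 10^-3 mol
mass of H2C2O4 = 7.621 × 10^-3 × 90.03 = 0.6861 g

0.6861 g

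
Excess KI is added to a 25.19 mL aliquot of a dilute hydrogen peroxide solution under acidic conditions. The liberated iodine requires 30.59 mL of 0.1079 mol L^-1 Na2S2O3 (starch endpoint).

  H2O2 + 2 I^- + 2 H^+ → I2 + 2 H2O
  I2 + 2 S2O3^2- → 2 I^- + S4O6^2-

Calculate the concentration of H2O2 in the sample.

0.06552 mol/L

n(S2O3^2-) = 0.03059 × 0.1079 = 3.301 × 10^-3 mol
n(I2) = n(S2O3^2-)/2 = 1.650 × 10^-3 mol
n(H2O2) in the aliquot = 1.650 × 10^-3 mol (1:1 ratio)
[H2O2] = 1.650 × 10^-3 / 0.02519 = 0.06552 mol/L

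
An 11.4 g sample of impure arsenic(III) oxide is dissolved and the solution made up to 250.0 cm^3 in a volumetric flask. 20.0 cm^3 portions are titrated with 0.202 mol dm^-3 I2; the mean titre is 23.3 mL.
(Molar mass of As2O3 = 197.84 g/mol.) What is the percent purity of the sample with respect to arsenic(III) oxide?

51.1 %

As2O3 + 2 I2 + 2 H2O → As2O5 + 4 HI
n(I2) per titration = 0.0233 × 0.202 = 4.71 × 10^-3 mol
From the 1:2 ratio, n(As2O3) in each aliquot = 1/2 × 4.71 × 10^-3 = 2.35 × 10^-3 mol
n(As2O3) in the whole flask = 2.35 × 10^-3 × 250.0/20.0 = 0.0294 mol
mass of As2O3 = 0.0294 × 197.84 = 5.82 g
% As2O3 = 5.82 / 11.4 × 100 = 51.1 %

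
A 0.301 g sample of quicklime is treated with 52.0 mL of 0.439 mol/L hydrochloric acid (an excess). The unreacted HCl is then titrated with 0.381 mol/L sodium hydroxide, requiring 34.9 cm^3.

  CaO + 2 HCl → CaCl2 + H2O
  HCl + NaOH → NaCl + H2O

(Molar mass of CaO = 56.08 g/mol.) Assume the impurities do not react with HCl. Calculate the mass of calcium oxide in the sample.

0.267 g

n(HCl) added = 0.0520 × 0.439 = 0.0228 mol
n(NaOH) used in back-titration = 0.0349 × 0.381 = 0.0133 mol
n(HCl) left over = 0.0133 mol (1:1 ratio)
n(HCl) consumed by analyte = 0.0228 − 0.0133 = 9.53 × 10^-3 mol
From the 1:2 ratio, n(CaO) = 1/2 × 9.53 × 10^-3 = 4.77 × 10^-3 mol
mass of CaO = 4.77 × 10^-3 × 56.08 = 0.267 g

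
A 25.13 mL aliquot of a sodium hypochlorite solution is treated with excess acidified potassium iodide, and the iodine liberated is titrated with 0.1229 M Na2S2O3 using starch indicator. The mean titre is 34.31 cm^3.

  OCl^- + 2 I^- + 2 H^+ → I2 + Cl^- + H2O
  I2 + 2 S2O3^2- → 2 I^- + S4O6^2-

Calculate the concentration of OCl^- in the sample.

n(S2O3^2-) = 0.03431 × 0.1229 = 4.217 × 10^-3 mol
n(I2) = n(S2O3^2-)/2 = 2.108 × 10^-3 mol
n(OCl^-) in the aliquot = 2.108 × 10^-3 mol (1:1 ratio)
[OCl^-] = 2.108 × 10^-3 / 0.02513 = 0.08390 mol/L

0.08390 M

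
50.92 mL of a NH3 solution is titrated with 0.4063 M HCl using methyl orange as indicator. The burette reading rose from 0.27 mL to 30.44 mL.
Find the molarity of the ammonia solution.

0.2407 M

NH3 + HCl → NH4Cl
n(HCl) = 0.03017 L × 0.4063 mol/L = 0.01226 mol
n(NH3) = 0.01226 mol (1:1 mole ratio)
[NH3] = 0.01226 mol / 0.05092 L = 0.2407 mol/L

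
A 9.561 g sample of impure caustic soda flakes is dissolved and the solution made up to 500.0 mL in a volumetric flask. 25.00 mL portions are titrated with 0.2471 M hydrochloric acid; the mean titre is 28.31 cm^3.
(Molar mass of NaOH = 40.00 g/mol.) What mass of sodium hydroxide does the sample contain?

NaOH + HCl → NaCl + H2O
n(HCl) per titration = 0.02831 × 0.2471 = 6.995 × 10^-3 mol
n(NaOH) in each aliquot = 6.995 × 10^-3 mol (1:1 ratio)
n(NaOH) in the whole flask = 6.995 × 10^-3 × 500.0/25.00 = 0.1399 mol
mass of NaOH = 0.1399 × 40.00 = 5.596 g

5.596 g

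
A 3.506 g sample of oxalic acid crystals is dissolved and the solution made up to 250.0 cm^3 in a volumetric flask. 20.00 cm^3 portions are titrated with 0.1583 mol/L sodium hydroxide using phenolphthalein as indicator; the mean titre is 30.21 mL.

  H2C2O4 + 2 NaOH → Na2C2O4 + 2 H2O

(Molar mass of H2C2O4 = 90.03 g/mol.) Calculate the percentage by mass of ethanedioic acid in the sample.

76.75 %

n(NaOH) per titration = 0.03021 × 0.1583 = 4.782 × 10^-3 mol
From the 1:2 ratio, n(H2C2O4) in each aliquot = 1/2 × 4.782 × 10^-3 = 2.391 × 10^-3 mol
n(H2C2O4) in the whole flask = 2.391 × 10^-3 × 250.0/20.00 = 0.02989 mol
mass of H2C2O4 = 0.02989 × 90.03 = 2.691 g
% H2C2O4 = 2.691 / 3.506 × 100 = 76.75 %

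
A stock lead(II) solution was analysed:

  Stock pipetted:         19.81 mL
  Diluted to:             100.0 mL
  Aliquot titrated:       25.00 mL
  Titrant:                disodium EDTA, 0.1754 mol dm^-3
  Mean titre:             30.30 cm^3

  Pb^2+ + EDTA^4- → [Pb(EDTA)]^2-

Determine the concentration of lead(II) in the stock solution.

1.073 mol/L

n(EDTA) = 0.03030 × 0.1754 = 5.315 × 10^-3 mol
n(Pb2+) in the aliquot = 5.315 × 10^-3 mol (1:1 ratio)
[Pb2+]_dilute = 5.315 × 10^-3 / 0.02500 = 0.2126 mol/L
Dilution factor = 100.0 / 19.81 = 5.048
[Pb2+]_stock = 0.2126 × 5.048 = 1.073 mol/L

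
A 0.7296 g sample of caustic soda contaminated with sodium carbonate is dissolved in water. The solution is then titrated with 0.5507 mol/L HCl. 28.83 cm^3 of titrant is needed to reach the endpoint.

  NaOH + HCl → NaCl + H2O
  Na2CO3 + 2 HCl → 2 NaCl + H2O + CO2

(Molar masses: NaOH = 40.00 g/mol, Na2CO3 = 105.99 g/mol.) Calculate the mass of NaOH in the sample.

n(HCl) = 0.02883 × 0.5507 = 0.01588 mol
Let x = n(NaOH), y = n(Na2CO3).
Titrant: 1x + 2y = 0.01588;  mass: 40.00x + 105.99y = 0.7296
Solving, x = 8.602 × 10^-3 mol, y = 3.637 × 10^-3 mol
mass of NaOH = 8.602 × 10^-3 × 40.00 = 0.3441 g

0.3441 g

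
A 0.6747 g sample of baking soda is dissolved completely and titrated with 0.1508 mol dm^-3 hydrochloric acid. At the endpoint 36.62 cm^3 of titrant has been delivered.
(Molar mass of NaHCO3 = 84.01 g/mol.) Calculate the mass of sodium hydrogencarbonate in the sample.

NaHCO3 + HCl → NaCl + H2O + CO2
n(HCl) = 0.03662 L × 0.1508 mol/L = 5.522 × 10^-3 mol
n(NaHCO3) = 5.522 × 10^-3 mol (1:1 ratio)
mass of NaHCO3 = 5.522 × 10^-3 × 84.01 g/mol = 0.4639 g

0.4639 g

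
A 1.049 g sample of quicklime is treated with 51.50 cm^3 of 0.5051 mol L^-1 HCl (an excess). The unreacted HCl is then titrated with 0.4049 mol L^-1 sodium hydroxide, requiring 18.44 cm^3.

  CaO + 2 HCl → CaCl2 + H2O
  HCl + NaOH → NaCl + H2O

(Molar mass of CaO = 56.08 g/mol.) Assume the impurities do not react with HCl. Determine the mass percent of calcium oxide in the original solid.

49.57 %

n(HCl) added = 0.05150 × 0.5051 = 0.02601 mol
n(NaOH) used in back-titration = 0.01844 × 0.4049 = 7.466 × 10^-3 mol
n(HCl) left over = 7.466 × 10^-3 mol (1:1 ratio)
n(HCl) consumed by analyte = 0.02601 − 7.466 × 10^-3 = 0.01855 mol
From the 1:2 ratio, n(CaO) = 1/2 × 0.01855 = 9.273 × 10^-3 mol
mass of CaO = 9.273 × 10^-3 × 56.08 = 0.5200 g
% CaO = 0.5200 / 1.049 × 100 = 49.57 %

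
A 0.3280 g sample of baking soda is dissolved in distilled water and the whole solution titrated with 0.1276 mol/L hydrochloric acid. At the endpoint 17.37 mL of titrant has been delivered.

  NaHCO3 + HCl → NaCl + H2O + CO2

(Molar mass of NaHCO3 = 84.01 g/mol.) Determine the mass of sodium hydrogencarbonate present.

n(HCl) = 0.01737 L × 0.1276 mol/L = 2.216 × 10^-3 mol
n(NaHCO3) = 2.216 × 10^-3 mol (1:1 ratio)
mass of NaHCO3 = 2.216 × 10^-3 × 84.01 g/mol = 0.1862 g

0.1862 g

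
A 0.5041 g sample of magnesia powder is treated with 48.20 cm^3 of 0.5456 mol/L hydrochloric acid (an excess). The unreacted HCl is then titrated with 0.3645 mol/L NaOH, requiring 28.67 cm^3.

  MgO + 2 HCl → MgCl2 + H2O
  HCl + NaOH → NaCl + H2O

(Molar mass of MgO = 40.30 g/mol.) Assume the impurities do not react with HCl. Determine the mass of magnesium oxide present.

0.3193 g

n(HCl) added = 0.04820 × 0.5456 = 0.02630 mol
n(NaOH) used in back-titration = 0.02867 × 0.3645 = 0.01045 mol
n(HCl) left over = 0.01045 mol (1:1 ratio)
n(HCl) consumed by analyte = 0.02630 − 0.01045 = 0.01585 mol
From the 1:2 ratio, n(MgO) = 1/2 × 0.01585 = 7.924 × 10^-3 mol
mass of MgO = 7.924 × 10^-3 × 40.30 = 0.3193 g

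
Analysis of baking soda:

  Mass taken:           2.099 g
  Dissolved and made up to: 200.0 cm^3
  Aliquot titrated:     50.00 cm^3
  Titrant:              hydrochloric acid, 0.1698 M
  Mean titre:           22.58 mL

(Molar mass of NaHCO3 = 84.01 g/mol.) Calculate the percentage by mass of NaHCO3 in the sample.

61.38 %

NaHCO3 + HCl → NaCl + H2O + CO2
n(HCl) per titration = 0.02258 × 0.1698 = 3.834 × 10^-3 mol
n(NaHCO3) in each aliquot = 3.834 × 10^-3 mol (1:1 ratio)
n(NaHCO3) in the whole flask = 3.834 × 10^-3 × 200.0/50.00 = 0.01534 mol
mass of NaHCO3 = 0.01534 × 84.01 = 1.288 g
% NaHCO3 = 1.288 / 2.099 × 100 = 61.38 %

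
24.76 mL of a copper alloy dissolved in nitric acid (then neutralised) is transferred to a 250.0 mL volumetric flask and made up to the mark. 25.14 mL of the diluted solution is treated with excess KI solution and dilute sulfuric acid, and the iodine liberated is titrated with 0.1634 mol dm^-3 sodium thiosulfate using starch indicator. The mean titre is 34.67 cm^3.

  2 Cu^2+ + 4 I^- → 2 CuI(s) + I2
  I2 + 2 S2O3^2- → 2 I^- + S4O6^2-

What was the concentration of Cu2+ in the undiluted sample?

n(S2O3^2-) = 0.03467 × 0.1634 = 5.665 × 10^-3 mol
n(I2) = n(S2O3^2-)/2 = 2.833 × 10^-3 mol
From the 2:1 ratio, n(Cu2+) in the aliquot = 2/1 × 2.833 × 10^-3 = 5.665 × 10^-3 mol
[Cu2+]_dilute = 5.665 × 10^-3 / 0.02514 = 0.2253 mol/L
[Cu2+]_original = 0.2253 × 250.0/24.76 = 2.275 mol/L

2.275 mol/L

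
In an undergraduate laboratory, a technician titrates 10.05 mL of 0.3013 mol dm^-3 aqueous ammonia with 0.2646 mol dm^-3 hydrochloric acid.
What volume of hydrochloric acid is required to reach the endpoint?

NH3 + HCl → NH4Cl
n(NH3) = 0.01005 L × 0.3013 mol/L = 3.028 × 10^-3 mol
n(HCl) = 3.028 × 10^-3 mol (1:1 stoichiometry)
V(HCl) = 3.028 × 10^-3 mol / 0.2646 mol/L = 0.01144 L = 11.44 mL

11.44 mL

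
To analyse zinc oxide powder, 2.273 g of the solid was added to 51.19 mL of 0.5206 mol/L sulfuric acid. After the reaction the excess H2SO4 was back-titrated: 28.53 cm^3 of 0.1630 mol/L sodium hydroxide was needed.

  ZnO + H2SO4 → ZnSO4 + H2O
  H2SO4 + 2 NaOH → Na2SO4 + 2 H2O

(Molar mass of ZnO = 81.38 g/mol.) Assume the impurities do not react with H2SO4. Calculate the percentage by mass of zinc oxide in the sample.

n(H2SO4) added = 0.05119 × 0.5206 = 0.02665 mol
n(NaOH) used in back-titration = 0.02853 × 0.1630 = 4.650 × 10^-3 mol
From the 1:2 ratio, n(H2SO4) left over = 1/2 × 4.650 × 10^-3 = 2.325 × 10^-3 mol
n(H2SO4) consumed by analyte = 0.02665 − 2.325 × 10^-3 = 0.02432 mol
n(ZnO) = 0.02432 mol (1:1 ratio)
mass of ZnO = 0.02432 × 81.38 = 1.980 g
% ZnO = 1.980 / 2.273 × 100 = 87.09 %

87.09 %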